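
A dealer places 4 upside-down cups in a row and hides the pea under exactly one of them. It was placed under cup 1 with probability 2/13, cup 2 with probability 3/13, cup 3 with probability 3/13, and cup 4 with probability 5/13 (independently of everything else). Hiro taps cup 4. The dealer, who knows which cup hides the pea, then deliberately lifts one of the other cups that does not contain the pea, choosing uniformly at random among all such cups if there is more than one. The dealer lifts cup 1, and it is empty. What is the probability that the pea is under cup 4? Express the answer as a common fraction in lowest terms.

5/14

Apply Bayes' rule, conditioning on where the pea actually is.
If it is under cup 1 (prior 2/13): the dealer opened cup 1, so this case is ruled out; weight (2/13)·0 = 0.
If it is under either of cups 2 and 3 (prior 3/13 each): the dealer has 2 equally likely choices, so probability 1/2; weight (3/13)·(1/2) = 3/26 each.
If it is under cup 4 (prior 5/13): the dealer has 3 equally likely choices, so probability 1/3; weight (5/13)·(1/3) = 5/39.
The weights sum to 14/39.
So P(the pea under cup 4 | the dealer opened cup 1) = (5/39) / (14/39) = 5/14.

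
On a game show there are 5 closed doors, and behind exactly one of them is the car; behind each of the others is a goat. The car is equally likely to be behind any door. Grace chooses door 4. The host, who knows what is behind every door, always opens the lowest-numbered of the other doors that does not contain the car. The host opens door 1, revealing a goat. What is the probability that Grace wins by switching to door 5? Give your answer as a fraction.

Apply Bayes' rule, conditioning on where the car actually is.
If it is behind door 1 (prior 1/5): the host opened door 1, so this case is ruled out; weight (1/5)·0 = 0.
If it is behind any of doors 2, 3, 4, and 5 (prior 1/5 each): door 1 is the lowest-numbered option available, probability 1; weight (1/5)·1 = 1/5 each.
The weights sum to 4/5.
So P(the car behind door 5 | the host opened door 1) = (1/5) / (4/5) = 1/4.

1/4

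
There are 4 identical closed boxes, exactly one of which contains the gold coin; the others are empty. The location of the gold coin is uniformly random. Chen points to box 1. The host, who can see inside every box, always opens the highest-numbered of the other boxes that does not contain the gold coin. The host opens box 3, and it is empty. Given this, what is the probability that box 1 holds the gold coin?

0

Apply Bayes' rule, conditioning on where the gold coin actually is.
If it is in either of boxes 1 and 2 (prior 1/4 each): the host would have opened box 4 instead, probability 0; weight (1/4)·0 = 0 each.
If it is in box 3 (prior 1/4): the host opened box 3, so this case is ruled out; weight (1/4)·0 = 0.
If it is in box 4 (prior 1/4): box 3 is the highest-numbered option available, probability 1; weight (1/4)·1 = 1/4.
The weights sum to 1/4.
So P(the gold coin in box 1 | the host opened box 3) = 0 / (1/4) = 0.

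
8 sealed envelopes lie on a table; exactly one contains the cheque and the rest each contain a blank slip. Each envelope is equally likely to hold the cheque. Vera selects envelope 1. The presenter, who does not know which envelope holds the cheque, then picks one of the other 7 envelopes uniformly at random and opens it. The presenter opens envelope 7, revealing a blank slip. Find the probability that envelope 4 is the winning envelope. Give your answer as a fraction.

Apply Bayes' rule, conditioning on where the cheque actually is.
If it is in any of envelopes 1, 2, 3, 4, 5, 6, and 8 (prior 1/8 each): the presenter picks envelope 7 with probability 1/7 regardless, and it is not the prize; weight (1/8)·(1/7) = 1/56 each.
If it is in envelope 7 (prior 1/8): the presenter opened envelope 7, so this case is ruled out; weight (1/8)·0 = 0.
The weights sum to 1/8.
So P(the cheque in envelope 4 | the presenter opened envelope 7) = (1/56) / (1/8) = 1/7.

1/7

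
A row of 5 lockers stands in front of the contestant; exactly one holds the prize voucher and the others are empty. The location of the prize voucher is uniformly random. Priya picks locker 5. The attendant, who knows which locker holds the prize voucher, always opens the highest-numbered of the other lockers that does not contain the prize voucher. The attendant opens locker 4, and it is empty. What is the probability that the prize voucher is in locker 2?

Apply Bayes' rule, conditioning on where the prize voucher actually is.
If it is in any of lockers 1, 2, 3, and 5 (prior 1/5 each): locker 4 is the highest-numbered option available, probability 1; weight (1/5)·1 = 1/5 each.
If it is in locker 4 (prior 1/5): the attendant opened locker 4, so this case is ruled out; weight (1/5)·0 = 0.
The weights sum to 4/5.
So P(the prize voucher in locker 2 | the attendant opened locker 4) = (1/5) / (4/5) = 1/4.

1/4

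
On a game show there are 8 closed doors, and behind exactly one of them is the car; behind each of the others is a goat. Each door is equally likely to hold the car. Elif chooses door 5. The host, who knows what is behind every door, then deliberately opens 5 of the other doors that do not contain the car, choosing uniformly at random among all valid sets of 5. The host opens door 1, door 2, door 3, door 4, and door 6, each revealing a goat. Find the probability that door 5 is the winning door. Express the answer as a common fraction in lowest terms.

1/8

Apply Bayes' rule, conditioning on where the car actually is.
If it is behind any of doors 1, 2, 3, 4, and 6 (prior 1/8 each): that door was opened and seen not to hold the prize — ruled out; weight (1/8)·0 = 0 each.
If it is behind door 5 (prior 1/8): the host has 21 equally likely choices, so probability 1/21; weight (1/8)·(1/21) = 1/168.
If it is behind either of doors 7 and 8 (prior 1/8 each): the host has 6 equally likely choices, so probability 1/6; weight (1/8)·(1/6) = 1/48 each.
The weights sum to 1/21.
So P(the car behind door 5 | the host opened door 1, door 2, door 3, door 4, and door 6) = (1/168) / (1/21) = 1/8.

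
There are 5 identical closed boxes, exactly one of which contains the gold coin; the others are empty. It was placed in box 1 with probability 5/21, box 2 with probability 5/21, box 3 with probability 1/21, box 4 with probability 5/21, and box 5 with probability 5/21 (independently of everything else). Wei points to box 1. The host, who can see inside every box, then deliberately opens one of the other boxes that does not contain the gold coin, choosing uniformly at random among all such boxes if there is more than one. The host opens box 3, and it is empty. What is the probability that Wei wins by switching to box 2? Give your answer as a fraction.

Condition on the true location of the gold coin.
If it is in box 1 (prior 5/21): the host has 4 equally likely choices, so probability 1/4; weight (5/21)·(1/4) = 5/84.
If it is in any of boxes 2, 4, and 5 (prior 5/21 each): the host has 3 equally likely choices, so probability 1/3; weight (5/21)·(1/3) = 5/63 each.
If it is in box 3 (prior 1/21): the host opened box 3, so this case is ruled out; weight (1/21)·0 = 0.
The weights sum to 25/84.
So P(the gold coin in box 2 | the host opened box 3) = (5/63) / (25/84) = 4/15.

4/15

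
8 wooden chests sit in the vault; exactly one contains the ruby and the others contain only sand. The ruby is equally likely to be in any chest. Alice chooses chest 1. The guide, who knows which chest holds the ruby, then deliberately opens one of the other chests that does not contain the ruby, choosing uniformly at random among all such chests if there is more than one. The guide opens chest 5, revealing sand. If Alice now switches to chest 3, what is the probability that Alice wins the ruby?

7/48

Condition on the true location of the ruby.
If it is in chest 1 (prior 1/8): the guide has 7 equally likely choices, so probability 1/7; weight (1/8)·(1/7) = 1/56.
If it is in any of chests 2, 3, 4, 6, 7, and 8 (prior 1/8 each): the guide has 6 equally likely choices, so probability 1/6; weight (1/8)·(1/6) = 1/48 each.
If it is in chest 5 (prior 1/8): the guide opened chest 5, so this case is ruled out; weight (1/8)·0 = 0.
The weights sum to 1/7.
So P(the ruby in chest 3 | the guide opened chest 5) = (1/48) / (1/7) = 7/48.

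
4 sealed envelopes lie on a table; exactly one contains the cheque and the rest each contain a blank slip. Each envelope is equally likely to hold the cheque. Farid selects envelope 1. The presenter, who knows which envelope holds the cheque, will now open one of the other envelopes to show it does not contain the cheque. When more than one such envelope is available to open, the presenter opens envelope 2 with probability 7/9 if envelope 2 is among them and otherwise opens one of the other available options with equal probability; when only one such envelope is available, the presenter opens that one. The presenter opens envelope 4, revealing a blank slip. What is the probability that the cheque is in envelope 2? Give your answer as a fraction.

Condition on the true location of the cheque.
If it is in envelope 1 (prior 1/4): envelope 2 is available but not opened; envelope 4 gets probability (1 − 7/9)/2 = 1/9; weight (1/4)·(1/9) = 1/36.
If it is in envelope 2 (prior 1/4): envelope 2 holds the prize so is unavailable; the presenter chooses uniformly among the 2 others, probability 1/2; weight (1/4)·(1/2) = 1/8.
If it is in envelope 3 (prior 1/4): envelope 2 is available but not opened, probability 2/9; weight (1/4)·(2/9) = 1/18.
If it is in envelope 4 (prior 1/4): the presenter opened envelope 4, so this case is ruled out; weight (1/4)·0 = 0.
The weights sum to 5/24.
So P(the cheque in envelope 2 | the presenter opened envelope 4) = (1/8) / (5/24) = 3/5.

3/5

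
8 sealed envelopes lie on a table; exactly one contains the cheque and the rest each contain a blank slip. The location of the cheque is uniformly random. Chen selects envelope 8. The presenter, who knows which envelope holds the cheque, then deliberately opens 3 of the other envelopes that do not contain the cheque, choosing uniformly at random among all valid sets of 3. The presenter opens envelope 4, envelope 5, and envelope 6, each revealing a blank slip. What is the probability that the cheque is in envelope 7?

7/32

Apply Bayes' rule, conditioning on where the cheque actually is.
If it is in any of envelopes 1, 2, 3, and 7 (prior 1/8 each): the presenter has 20 equally likely choices, so probability 1/20; weight (1/8)·(1/20) = 1/160 each.
If it is in any of envelopes 4, 5, and 6 (prior 1/8 each): that envelope was opened and seen not to hold the prize — ruled out; weight (1/8)·0 = 0 each.
If it is in envelope 8 (prior 1/8): the presenter has 35 equally likely choices, so probability 1/35; weight (1/8)·(1/35) = 1/280.
The weights sum to 1/35.
So P(the cheque in envelope 7 | the presenter opened envelope 4, envelope 5, and envelope 6) = (1/160) / (1/35) = 7/32.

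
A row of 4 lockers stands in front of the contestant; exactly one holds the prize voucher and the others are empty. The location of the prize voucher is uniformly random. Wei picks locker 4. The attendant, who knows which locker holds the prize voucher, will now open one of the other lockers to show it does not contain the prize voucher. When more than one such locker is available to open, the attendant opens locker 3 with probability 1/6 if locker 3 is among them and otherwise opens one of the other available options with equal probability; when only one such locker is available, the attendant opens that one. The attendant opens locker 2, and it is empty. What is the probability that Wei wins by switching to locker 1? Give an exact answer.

10/21

Apply Bayes' rule, conditioning on where the prize voucher actually is.
If it is in locker 1 (prior 1/4): locker 3 is available but not opened, probability 5/6; weight (1/4)·(5/6) = 5/24.
If it is in locker 2 (prior 1/4): the attendant opened locker 2, so this case is ruled out; weight (1/4)·0 = 0.
If it is in locker 3 (prior 1/4): locker 3 holds the prize so is unavailable; the attendant chooses uniformly among the 2 others, probability 1/2; weight (1/4)·(1/2) = 1/8.
If it is in locker 4 (prior 1/4): locker 3 is available but not opened; locker 2 gets probability (1 − 1/6)/2 = 5/12; weight (1/4)·(5/12) = 5/48.
The weights sum to 7/16.
So P(the prize voucher in locker 1 | the attendant opened locker 2) = (5/24) / (7/16) = 10/21.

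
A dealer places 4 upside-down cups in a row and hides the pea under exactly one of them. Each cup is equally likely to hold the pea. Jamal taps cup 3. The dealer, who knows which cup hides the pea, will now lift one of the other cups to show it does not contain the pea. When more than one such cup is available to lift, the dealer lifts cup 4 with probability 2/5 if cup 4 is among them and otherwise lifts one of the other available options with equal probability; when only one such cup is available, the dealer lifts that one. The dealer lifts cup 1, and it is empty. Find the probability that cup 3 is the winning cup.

3/14

Condition on the true location of the pea.
If it is under cup 1 (prior 1/4): the dealer opened cup 1, so this case is ruled out; weight (1/4)·0 = 0.
If it is under cup 2 (prior 1/4): cup 4 is available but not opened, probability 3/5; weight (1/4)·(3/5) = 3/20.
If it is under cup 3 (prior 1/4): cup 4 is available but not opened; cup 1 gets probability (1 − 2/5)/2 = 3/10; weight (1/4)·(3/10) = 3/40.
If it is under cup 4 (prior 1/4): cup 4 holds the prize so is unavailable; the dealer chooses uniformly among the 2 others, probability 1/2; weight (1/4)·(1/2) = 1/8.
The weights sum to 7/20.
So P(the pea under cup 3 | the dealer opened cup 1) = (3/40) / (7/20) = 3/14.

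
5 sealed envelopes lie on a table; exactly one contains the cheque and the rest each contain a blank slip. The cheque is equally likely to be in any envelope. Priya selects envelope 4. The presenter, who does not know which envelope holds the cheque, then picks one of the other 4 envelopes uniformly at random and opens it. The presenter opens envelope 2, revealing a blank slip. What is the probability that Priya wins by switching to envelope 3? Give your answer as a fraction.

1/4

Apply Bayes' rule, conditioning on where the cheque actually is.
If it is in any of envelopes 1, 3, 4, and 5 (prior 1/5 each): the presenter picks envelope 2 with probability 1/4 regardless, and it is not the prize; weight (1/5)·(1/4) = 1/20 each.
If it is in envelope 2 (prior 1/5): the presenter opened envelope 2, so this case is ruled out; weight (1/5)·0 = 0.
The weights sum to 1/5.
So P(the cheque in envelope 3 | the presenter opened envelope 2) = (1/20) / (1/5) = 1/4.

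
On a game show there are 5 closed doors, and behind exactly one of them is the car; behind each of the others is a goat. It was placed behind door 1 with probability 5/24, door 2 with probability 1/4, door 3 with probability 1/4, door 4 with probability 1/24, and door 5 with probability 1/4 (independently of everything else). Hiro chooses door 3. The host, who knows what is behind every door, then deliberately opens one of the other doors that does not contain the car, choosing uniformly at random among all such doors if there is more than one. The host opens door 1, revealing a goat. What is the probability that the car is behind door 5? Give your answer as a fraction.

12/35

Condition on the true location of the car.
If it is behind door 1 (prior 5/24): the host opened door 1, so this case is ruled out; weight (5/24)·0 = 0.
If it is behind either of doors 2 and 5 (prior 1/4 each): the host has 3 equally likely choices, so probability 1/3; weight (1/4)·(1/3) = 1/12 each.
If it is behind door 3 (prior 1/4): the host has 4 equally likely choices, so probability 1/4; weight (1/4)·(1/4) = 1/16.
If it is behind door 4 (prior 1/24): the host has 3 equally likely choices, so probability 1/3; weight (1/24)·(1/3) = 1/72.
The weights sum to 35/144.
So P(the car behind door 5 | the host opened door 1) = (1/12) / (35/144) = 12/35.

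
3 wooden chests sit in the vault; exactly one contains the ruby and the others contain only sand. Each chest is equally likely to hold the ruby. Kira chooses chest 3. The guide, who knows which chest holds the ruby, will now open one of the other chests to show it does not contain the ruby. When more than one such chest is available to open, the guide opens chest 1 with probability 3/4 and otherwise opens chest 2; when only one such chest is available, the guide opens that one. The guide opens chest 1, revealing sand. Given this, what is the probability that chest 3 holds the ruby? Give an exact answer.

3/7

Condition on the true location of the ruby.
If it is in chest 1 (prior 1/3): the guide opened chest 1, so this case is ruled out; weight (1/3)·0 = 0.
If it is in chest 2 (prior 1/3): only chest 1 is available, probability 1; weight (1/3)·1 = 1/3.
If it is in chest 3 (prior 1/3): chest 1 is available, opened with probability 3/4; weight (1/3)·(3/4) = 1/4.
The weights sum to 7/12.
So P(the ruby in chest 3 | the guide opened chest 1) = (1/4) / (7/12) = 3/7.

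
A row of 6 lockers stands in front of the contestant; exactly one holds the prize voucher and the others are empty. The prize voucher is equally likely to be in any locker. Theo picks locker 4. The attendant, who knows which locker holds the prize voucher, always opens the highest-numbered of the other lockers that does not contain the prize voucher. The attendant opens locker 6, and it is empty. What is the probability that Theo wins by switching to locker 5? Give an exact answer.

Apply Bayes' rule, conditioning on where the prize voucher actually is.
If it is in any of lockers 1, 2, 3, 4, and 5 (prior 1/6 each): locker 6 is the highest-numbered option available, probability 1; weight (1/6)·1 = 1/6 each.
If it is in locker 6 (prior 1/6): the attendant opened locker 6, so this case is ruled out; weight (1/6)·0 = 0.
The weights sum to 5/6.
So P(the prize voucher in locker 5 | the attendant opened locker 6) = (1/6) / (5/6) = 1/5.

1/5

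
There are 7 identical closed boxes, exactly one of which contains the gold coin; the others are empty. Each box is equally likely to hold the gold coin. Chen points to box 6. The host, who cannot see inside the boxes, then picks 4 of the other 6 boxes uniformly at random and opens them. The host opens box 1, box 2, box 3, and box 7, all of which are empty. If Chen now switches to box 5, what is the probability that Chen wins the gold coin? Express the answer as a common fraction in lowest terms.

1/3

Consider each possible location of the gold coin in turn.
If it is in any of boxes 1, 2, 3, and 7 (prior 1/7 each): that box was opened and seen not to hold the prize — ruled out; weight (1/7)·0 = 0 each.
If it is in any of boxes 4, 5, and 6 (prior 1/7 each): the host picks exactly this set with probability 1/15 regardless, and none is the prize; weight (1/7)·(1/15) = 1/105 each.
The weights sum to 1/35.
So P(the gold coin in box 5 | the host opened box 1, box 2, box 3, and box 7) = (1/105) / (1/35) = 1/3.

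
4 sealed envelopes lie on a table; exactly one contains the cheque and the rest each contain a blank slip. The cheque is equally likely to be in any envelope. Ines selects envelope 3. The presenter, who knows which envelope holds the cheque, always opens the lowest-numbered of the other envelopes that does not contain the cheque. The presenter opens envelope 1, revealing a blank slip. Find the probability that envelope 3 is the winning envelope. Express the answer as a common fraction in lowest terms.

Consider each possible location of the cheque in turn.
If it is in envelope 1 (prior 1/4): the presenter opened envelope 1, so this case is ruled out; weight (1/4)·0 = 0.
If it is in any of envelopes 2, 3, and 4 (prior 1/4 each): envelope 1 is the lowest-numbered option available, probability 1; weight (1/4)·1 = 1/4 each.
The weights sum to 3/4.
So P(the cheque in envelope 3 | the presenter opened envelope 1) = (1/4) / (3/4) = 1/3.

1/3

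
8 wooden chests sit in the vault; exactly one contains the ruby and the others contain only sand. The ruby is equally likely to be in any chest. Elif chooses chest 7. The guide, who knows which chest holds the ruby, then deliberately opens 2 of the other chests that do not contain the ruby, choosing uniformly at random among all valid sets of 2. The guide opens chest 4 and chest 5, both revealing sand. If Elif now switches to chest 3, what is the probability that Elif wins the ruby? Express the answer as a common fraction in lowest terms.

Condition on the true location of the ruby.
If it is in any of chests 1, 2, 3, 6, and 8 (prior 1/8 each): the guide has 15 equally likely choices, so probability 1/15; weight (1/8)·(1/15) = 1/120 each.
If it is in either of chests 4 and 5 (prior 1/8 each): that chest was opened and seen not to hold the prize — ruled out; weight (1/8)·0 = 0 each.
If it is in chest 7 (prior 1/8): the guide has 21 equally likely choices, so probability 1/21; weight (1/8)·(1/21) = 1/168.
The weights sum to 1/21.
So P(the ruby in chest 3 | the guide opened chest 4 and chest 5) = (1/120) / (1/21) = 7/40.

7/40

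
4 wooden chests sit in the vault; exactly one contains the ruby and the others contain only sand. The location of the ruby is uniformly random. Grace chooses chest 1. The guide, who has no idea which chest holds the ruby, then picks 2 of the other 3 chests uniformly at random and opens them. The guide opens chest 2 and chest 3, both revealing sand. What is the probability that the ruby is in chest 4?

Apply Bayes' rule, conditioning on where the ruby actually is.
If it is in either of chests 1 and 4 (prior 1/4 each): the guide picks exactly this set with probability 1/3 regardless, and none is the prize; weight (1/4)·(1/3) = 1/12 each.
If it is in either of chests 2 and 3 (prior 1/4 each): that chest was opened and seen not to hold the prize — ruled out; weight (1/4)·0 = 0 each.
The weights sum to 1/6.
So P(the ruby in chest 4 | the guide opened chest 2 and chest 3) = (1/12) / (1/6) = 1/2.

1/2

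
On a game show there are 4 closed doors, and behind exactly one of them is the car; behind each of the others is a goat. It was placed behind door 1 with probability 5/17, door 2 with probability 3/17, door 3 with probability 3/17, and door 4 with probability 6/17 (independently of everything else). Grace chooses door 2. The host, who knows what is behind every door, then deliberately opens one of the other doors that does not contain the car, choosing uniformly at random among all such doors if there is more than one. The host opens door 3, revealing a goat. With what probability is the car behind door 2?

2/13

Consider each possible location of the car in turn.
If it is behind door 1 (prior 5/17): the host has 2 equally likely choices, so probability 1/2; weight (5/17)·(1/2) = 5/34.
If it is behind door 2 (prior 3/17): the host has 3 equally likely choices, so probability 1/3; weight (3/17)·(1/3) = 1/17.
If it is behind door 3 (prior 3/17): the host opened door 3, so this case is ruled out; weight (3/17)·0 = 0.
If it is behind door 4 (prior 6/17): the host has 2 equally likely choices, so probability 1/2; weight (6/17)·(1/2) = 3/17.
The weights sum to 13/34.
So P(the car behind door 2 | the host opened door 3) = (1/17) / (13/34) = 2/13.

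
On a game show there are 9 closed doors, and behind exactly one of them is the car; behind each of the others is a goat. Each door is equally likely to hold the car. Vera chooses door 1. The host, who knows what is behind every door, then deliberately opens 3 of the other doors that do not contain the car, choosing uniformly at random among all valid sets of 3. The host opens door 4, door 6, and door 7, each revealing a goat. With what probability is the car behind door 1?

1/9

Consider each possible location of the car in turn.
If it is behind door 1 (prior 1/9): the host has 56 equally likely choices, so probability 1/56; weight (1/9)·(1/56) = 1/504.
If it is behind any of doors 2, 3, 5, 8, and 9 (prior 1/9 each): the host has 35 equally likely choices, so probability 1/35; weight (1/9)·(1/35) = 1/315 each.
If it is behind any of doors 4, 6, and 7 (prior 1/9 each): that door was opened and seen not to hold the prize — ruled out; weight (1/9)·0 = 0 each.
The weights sum to 1/56.
So P(the car behind door 1 | the host opened door 4, door 6, and door 7) = (1/504) / (1/56) = 1/9.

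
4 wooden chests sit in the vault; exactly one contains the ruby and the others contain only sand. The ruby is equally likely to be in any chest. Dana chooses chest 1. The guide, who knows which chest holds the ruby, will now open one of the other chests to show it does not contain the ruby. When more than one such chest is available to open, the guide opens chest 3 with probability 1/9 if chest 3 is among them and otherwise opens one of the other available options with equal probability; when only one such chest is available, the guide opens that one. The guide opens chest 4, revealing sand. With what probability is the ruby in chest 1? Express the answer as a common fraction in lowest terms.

8/33

Condition on the true location of the ruby.
If it is in chest 1 (prior 1/4): chest 3 is available but not opened; chest 4 gets probability (1 − 1/9)/2 = 4/9; weight (1/4)·(4/9) = 1/9.
If it is in chest 2 (prior 1/4): chest 3 is available but not opened, probability 8/9; weight (1/4)·(8/9) = 2/9.
If it is in chest 3 (prior 1/4): chest 3 holds the prize so is unavailable; the guide chooses uniformly among the 2 others, probability 1/2; weight (1/4)·(1/2) = 1/8.
If it is in chest 4 (prior 1/4): the guide opened chest 4, so this case is ruled out; weight (1/4)·0 = 0.
The weights sum to 11/24.
So P(the ruby in chest 1 | the guide opened chest 4) = (1/9) / (11/24) = 8/33.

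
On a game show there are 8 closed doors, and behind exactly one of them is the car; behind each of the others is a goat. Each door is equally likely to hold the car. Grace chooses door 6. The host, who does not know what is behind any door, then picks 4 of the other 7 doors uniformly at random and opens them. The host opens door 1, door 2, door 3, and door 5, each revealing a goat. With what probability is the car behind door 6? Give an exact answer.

Condition on the true location of the car.
If it is behind any of doors 1, 2, 3, and 5 (prior 1/8 each): that door was opened and seen not to hold the prize — ruled out; weight (1/8)·0 = 0 each.
If it is behind any of doors 4, 6, 7, and 8 (prior 1/8 each): the host picks exactly this set with probability 1/35 regardless, and none is the prize; weight (1/8)·(1/35) = 1/280 each.
The weights sum to 1/70.
So P(the car behind door 6 | the host opened door 1, door 2, door 3, and door 5) = (1/280) / (1/70) = 1/4.

1/4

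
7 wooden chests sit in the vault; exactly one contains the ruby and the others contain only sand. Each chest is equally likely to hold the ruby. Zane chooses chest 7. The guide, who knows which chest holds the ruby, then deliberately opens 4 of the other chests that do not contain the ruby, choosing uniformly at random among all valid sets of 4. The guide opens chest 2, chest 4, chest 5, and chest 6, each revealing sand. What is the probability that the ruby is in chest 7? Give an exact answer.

1/7

Condition on the true location of the ruby.
If it is in either of chests 1 and 3 (prior 1/7 each): the guide has 5 equally likely choices, so probability 1/5; weight (1/7)·(1/5) = 1/35 each.
If it is in any of chests 2, 4, 5, and 6 (prior 1/7 each): that chest was opened and seen not to hold the prize — ruled out; weight (1/7)·0 = 0 each.
If it is in chest 7 (prior 1/7): the guide has 15 equally likely choices, so probability 1/15; weight (1/7)·(1/15) = 1/105.
The weights sum to 1/15.
So P(the ruby in chest 7 | the guide opened chest 2, chest 4, chest 5, and chest 6) = (1/105) / (1/15) = 1/7.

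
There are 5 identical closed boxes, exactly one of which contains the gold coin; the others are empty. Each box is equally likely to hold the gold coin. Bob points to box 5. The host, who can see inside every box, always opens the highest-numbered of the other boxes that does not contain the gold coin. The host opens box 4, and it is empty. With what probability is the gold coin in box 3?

Apply Bayes' rule, conditioning on where the gold coin actually is.
If it is in any of boxes 1, 2, 3, and 5 (prior 1/5 each): box 4 is the highest-numbered option available, probability 1; weight (1/5)·1 = 1/5 each.
If it is in box 4 (prior 1/5): the host opened box 4, so this case is ruled out; weight (1/5)·0 = 0.
The weights sum to 4/5.
So P(the gold coin in box 3 | the host opened box 4) = (1/5) / (4/5) = 1/4.

1/4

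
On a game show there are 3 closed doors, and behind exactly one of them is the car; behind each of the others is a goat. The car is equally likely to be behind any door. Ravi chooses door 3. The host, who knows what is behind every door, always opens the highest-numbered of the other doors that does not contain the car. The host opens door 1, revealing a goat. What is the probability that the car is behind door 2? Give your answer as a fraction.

1

Apply Bayes' rule, conditioning on where the car actually is.
If it is behind door 1 (prior 1/3): the host opened door 1, so this case is ruled out; weight (1/3)·0 = 0.
If it is behind door 2 (prior 1/3): door 1 is the highest-numbered option available, probability 1; weight (1/3)·1 = 1/3.
If it is behind door 3 (prior 1/3): the host would have opened door 2 instead, probability 0; weight (1/3)·0 = 0.
The weights sum to 1/3.
So P(the car behind door 2 | the host opened door 1) = (1/3) / (1/3) = 1.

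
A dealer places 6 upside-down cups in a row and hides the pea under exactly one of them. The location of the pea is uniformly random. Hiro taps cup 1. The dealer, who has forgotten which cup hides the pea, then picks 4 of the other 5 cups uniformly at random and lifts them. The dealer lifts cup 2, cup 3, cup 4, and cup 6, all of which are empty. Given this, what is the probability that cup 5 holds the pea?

Condition on the true location of the pea.
If it is under either of cups 1 and 5 (prior 1/6 each): the dealer picks exactly this set with probability 1/5 regardless, and none is the prize; weight (1/6)·(1/5) = 1/30 each.
If it is under any of cups 2, 3, 4, and 6 (prior 1/6 each): that cup was opened and seen not to hold the prize — ruled out; weight (1/6)·0 = 0 each.
The weights sum to 1/15.
So P(the pea under cup 5 | the dealer opened cup 2, cup 3, cup 4, and cup 6) = (1/30) / (1/15) = 1/2.

1/2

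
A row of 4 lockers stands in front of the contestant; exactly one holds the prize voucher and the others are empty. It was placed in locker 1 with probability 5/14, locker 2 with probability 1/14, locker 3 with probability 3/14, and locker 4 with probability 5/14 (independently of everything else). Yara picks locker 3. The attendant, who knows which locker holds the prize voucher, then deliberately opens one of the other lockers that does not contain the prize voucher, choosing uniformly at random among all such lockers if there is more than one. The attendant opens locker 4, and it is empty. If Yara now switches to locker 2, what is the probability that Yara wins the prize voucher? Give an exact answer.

1/8

Consider each possible location of the prize voucher in turn.
If it is in locker 1 (prior 5/14): the attendant has 2 equally likely choices, so probability 1/2; weight (5/14)·(1/2) = 5/28.
If it is in locker 2 (prior 1/14): the attendant has 2 equally likely choices, so probability 1/2; weight (1/14)·(1/2) = 1/28.
If it is in locker 3 (prior 3/14): the attendant has 3 equally likely choices, so probability 1/3; weight (3/14)·(1/3) = 1/14.
If it is in locker 4 (prior 5/14): the attendant opened locker 4, so this case is ruled out; weight (5/14)·0 = 0.
The weights sum to 2/7.
So P(the prize voucher in locker 2 | the attendant opened locker 4) = (1/28) / (2/7) = 1/8.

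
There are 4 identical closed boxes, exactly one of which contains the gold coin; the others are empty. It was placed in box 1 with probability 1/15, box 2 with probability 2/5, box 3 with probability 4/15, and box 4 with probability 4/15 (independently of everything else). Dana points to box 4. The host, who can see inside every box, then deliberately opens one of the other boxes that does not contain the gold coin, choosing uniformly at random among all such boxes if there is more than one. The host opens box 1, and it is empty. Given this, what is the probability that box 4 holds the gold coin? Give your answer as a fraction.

Condition on the true location of the gold coin.
If it is in box 1 (prior 1/15): the host opened box 1, so this case is ruled out; weight (1/15)·0 = 0.
If it is in box 2 (prior 2/5): the host has 2 equally likely choices, so probability 1/2; weight (2/5)·(1/2) = 1/5.
If it is in box 3 (prior 4/15): the host has 2 equally likely choices, so probability 1/2; weight (4/15)·(1/2) = 2/15.
If it is in box 4 (prior 4/15): the host has 3 equally likely choices, so probability 1/3; weight (4/15)·(1/3) = 4/45.
The weights sum to 19/45.
So P(the gold coin in box 4 | the host opened box 1) = (4/45) / (19/45) = 4/19.

4/19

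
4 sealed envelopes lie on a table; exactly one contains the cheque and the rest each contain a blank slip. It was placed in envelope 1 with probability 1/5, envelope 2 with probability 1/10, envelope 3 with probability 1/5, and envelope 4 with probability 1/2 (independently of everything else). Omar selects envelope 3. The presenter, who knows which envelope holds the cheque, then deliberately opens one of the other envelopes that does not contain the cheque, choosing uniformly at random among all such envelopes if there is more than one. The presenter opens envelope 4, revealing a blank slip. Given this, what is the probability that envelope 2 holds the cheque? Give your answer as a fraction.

3/13

Consider each possible location of the cheque in turn.
If it is in envelope 1 (prior 1/5): the presenter has 2 equally likely choices, so probability 1/2; weight (1/5)·(1/2) = 1/10.
If it is in envelope 2 (prior 1/10): the presenter has 2 equally likely choices, so probability 1/2; weight (1/10)·(1/2) = 1/20.
If it is in envelope 3 (prior 1/5): the presenter has 3 equally likely choices, so probability 1/3; weight (1/5)·(1/3) = 1/15.
If it is in envelope 4 (prior 1/2): the presenter opened envelope 4, so this case is ruled out; weight (1/2)·0 = 0.
The weights sum to 13/60.
So P(the cheque in envelope 2 | the presenter opened envelope 4) = (1/20) / (13/60) = 3/13.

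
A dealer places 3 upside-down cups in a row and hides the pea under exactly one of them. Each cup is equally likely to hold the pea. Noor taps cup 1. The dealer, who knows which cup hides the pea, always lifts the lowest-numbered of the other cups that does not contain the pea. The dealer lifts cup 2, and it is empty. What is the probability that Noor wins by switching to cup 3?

Consider each possible location of the pea in turn.
If it is under either of cups 1 and 3 (prior 1/3 each): cup 2 is the lowest-numbered option available, probability 1; weight (1/3)·1 = 1/3 each.
If it is under cup 2 (prior 1/3): the dealer opened cup 2, so this case is ruled out; weight (1/3)·0 = 0.
The weights sum to 2/3.
So P(the pea under cup 3 | the dealer opened cup 2) = (1/3) / (2/3) = 1/2.

1/2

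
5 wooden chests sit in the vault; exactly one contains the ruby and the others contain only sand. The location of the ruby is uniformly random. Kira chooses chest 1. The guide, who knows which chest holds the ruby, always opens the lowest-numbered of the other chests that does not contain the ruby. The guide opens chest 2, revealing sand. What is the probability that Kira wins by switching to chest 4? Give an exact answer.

1/4

Consider each possible location of the ruby in turn.
If it is in any of chests 1, 3, 4, and 5 (prior 1/5 each): chest 2 is the lowest-numbered option available, probability 1; weight (1/5)·1 = 1/5 each.
If it is in chest 2 (prior 1/5): the guide opened chest 2, so this case is ruled out; weight (1/5)·0 = 0.
The weights sum to 4/5.
So P(the ruby in chest 4 | the guide opened chest 2) = (1/5) / (4/5) = 1/4.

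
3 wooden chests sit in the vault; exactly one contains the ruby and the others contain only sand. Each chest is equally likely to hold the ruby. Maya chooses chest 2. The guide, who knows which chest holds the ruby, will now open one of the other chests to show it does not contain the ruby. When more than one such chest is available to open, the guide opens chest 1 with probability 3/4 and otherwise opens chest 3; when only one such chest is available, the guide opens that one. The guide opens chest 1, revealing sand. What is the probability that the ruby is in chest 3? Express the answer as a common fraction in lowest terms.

4/7

Consider each possible location of the ruby in turn.
If it is in chest 1 (prior 1/3): the guide opened chest 1, so this case is ruled out; weight (1/3)·0 = 0.
If it is in chest 2 (prior 1/3): chest 1 is available, opened with probability 3/4; weight (1/3)·(3/4) = 1/4.
If it is in chest 3 (prior 1/3): only chest 1 is available, probability 1; weight (1/3)·1 = 1/3.
The weights sum to 7/12.
So P(the ruby in chest 3 | the guide opened chest 1) = (1/3) / (7/12) = 4/7.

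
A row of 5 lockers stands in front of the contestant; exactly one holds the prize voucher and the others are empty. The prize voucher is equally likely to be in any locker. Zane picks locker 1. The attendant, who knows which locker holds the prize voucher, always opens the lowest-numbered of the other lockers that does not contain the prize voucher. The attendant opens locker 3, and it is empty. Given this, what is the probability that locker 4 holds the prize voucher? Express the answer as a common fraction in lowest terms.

Condition on the true location of the prize voucher.
If it is in any of lockers 1, 4, and 5 (prior 1/5 each): the attendant would have opened locker 2 instead, probability 0; weight (1/5)·0 = 0 each.
If it is in locker 2 (prior 1/5): locker 3 is the lowest-numbered option available, probability 1; weight (1/5)·1 = 1/5.
If it is in locker 3 (prior 1/5): the attendant opened locker 3, so this case is ruled out; weight (1/5)·0 = 0.
The weights sum to 1/5.
So P(the prize voucher in locker 4 | the attendant opened locker 3) = 0 / (1/5) = 0.

0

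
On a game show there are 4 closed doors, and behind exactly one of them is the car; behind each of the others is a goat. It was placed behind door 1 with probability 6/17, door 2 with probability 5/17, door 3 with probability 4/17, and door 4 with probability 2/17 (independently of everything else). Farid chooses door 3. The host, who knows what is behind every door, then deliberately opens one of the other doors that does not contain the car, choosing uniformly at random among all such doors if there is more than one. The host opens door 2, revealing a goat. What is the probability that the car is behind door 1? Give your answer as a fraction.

Condition on the true location of the car.
If it is behind door 1 (prior 6/17): the host has 2 equally likely choices, so probability 1/2; weight (6/17)·(1/2) = 3/17.
If it is behind door 2 (prior 5/17): the host opened door 2, so this case is ruled out; weight (5/17)·0 = 0.
If it is behind door 3 (prior 4/17): the host has 3 equally likely choices, so probability 1/3; weight (4/17)·(1/3) = 4/51.
If it is behind door 4 (prior 2/17): the host has 2 equally likely choices, so probability 1/2; weight (2/17)·(1/2) = 1/17.
The weights sum to 16/51.
So P(the car behind door 1 | the host opened door 2) = (3/17) / (16/51) = 9/16.

9/16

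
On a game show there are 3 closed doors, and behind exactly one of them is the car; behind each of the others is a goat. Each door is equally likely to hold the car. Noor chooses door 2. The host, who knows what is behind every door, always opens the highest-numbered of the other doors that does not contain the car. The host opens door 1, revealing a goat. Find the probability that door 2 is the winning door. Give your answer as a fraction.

0

Apply Bayes' rule, conditioning on where the car actually is.
If it is behind door 1 (prior 1/3): the host opened door 1, so this case is ruled out; weight (1/3)·0 = 0.
If it is behind door 2 (prior 1/3): the host would have opened door 3 instead, probability 0; weight (1/3)·0 = 0.
If it is behind door 3 (prior 1/3): door 1 is the highest-numbered option available, probability 1; weight (1/3)·1 = 1/3.
The weights sum to 1/3.
So P(the car behind door 2 | the host opened door 1) = 0 / (1/3) = 0.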